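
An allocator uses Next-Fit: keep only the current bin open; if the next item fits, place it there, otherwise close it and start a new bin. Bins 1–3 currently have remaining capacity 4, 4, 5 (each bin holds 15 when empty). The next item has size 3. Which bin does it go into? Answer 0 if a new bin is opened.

Next-Fit only looks at bin 3, which has 5 free.
3 fits there.

3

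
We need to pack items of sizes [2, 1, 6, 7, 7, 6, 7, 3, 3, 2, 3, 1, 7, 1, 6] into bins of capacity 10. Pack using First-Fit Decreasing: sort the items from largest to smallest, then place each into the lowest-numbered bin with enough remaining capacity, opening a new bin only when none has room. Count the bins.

7

Sorted descending: 7, 7, 7, 7, 6, 6, 6, 3, 3, 3, 2, 2, 1, 1, 1.
bin 1: place 7, 3 left
bin 2: place 7, 3 left
bin 3: place 7, 3 left
bin 4: place 7, 3 left
bin 5: place 6, 4 left
bin 6: place 6, 4 left
bin 7: place 6, 4 left
bin 1: place 3, 0 left
bin 2: place 3, 0 left
bin 3: place 3, 0 left
bin 4: place 2, 1 left
bin 5: place 2, 2 left
bin 4: place 1, 0 left
bin 5: place 1, 1 left
bin 5: place 1, 0 left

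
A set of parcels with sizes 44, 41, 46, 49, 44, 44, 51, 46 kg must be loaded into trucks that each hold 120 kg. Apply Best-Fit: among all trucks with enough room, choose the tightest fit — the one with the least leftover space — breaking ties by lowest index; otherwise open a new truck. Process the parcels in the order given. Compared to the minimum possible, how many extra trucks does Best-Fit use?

Best-Fit: [44,41] [46,49] [44,44] [51,46] → 4 trucks.
Total size 365 kg; any packing needs at least ⌈365/120⌉ = 4 trucks.
So 4 is already optimal.

0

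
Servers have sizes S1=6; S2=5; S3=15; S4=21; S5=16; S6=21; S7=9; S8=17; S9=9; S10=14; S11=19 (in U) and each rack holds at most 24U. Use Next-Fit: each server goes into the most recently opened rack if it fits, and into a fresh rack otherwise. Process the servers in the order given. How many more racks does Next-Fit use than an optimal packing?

2

Next-Fit: [6,5] [15] [21] [16] [21] [9] [17] [9,14] [19] → 9 racks.
Total size 152U; any packing needs at least ⌈152/24⌉ = 7 racks.
An optimal packing achieves that bound: [21] [21] [19,5] [17,6] [16] [15,9] [14,9] → 7 racks.
Excess: 9 − 7 = 2.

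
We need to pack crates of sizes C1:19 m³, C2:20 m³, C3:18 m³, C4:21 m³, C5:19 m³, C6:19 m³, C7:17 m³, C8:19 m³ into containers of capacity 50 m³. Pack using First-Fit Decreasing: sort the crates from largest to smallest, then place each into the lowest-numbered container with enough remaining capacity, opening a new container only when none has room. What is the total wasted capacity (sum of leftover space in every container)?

48

Sorted descending: 21, 20, 19, 19, 19, 19, 18, 17.
container 1: place 21 m³, 29 m³ left
container 1: place 20 m³, 9 m³ left
container 2: place 19 m³, 31 m³ left
container 2: place 19 m³, 12 m³ left
container 3: place 19 m³, 31 m³ left
container 3: place 19 m³, 12 m³ left
container 4: place 18 m³, 32 m³ left
container 4: place 17 m³, 15 m³ left
4 containers × 50 m³ = 200 m³; used 152 m³; unused 48 m³.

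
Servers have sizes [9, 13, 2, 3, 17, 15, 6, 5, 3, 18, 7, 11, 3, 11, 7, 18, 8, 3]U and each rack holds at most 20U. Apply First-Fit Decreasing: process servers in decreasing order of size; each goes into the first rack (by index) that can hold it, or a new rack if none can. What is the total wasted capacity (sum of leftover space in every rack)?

Sorted descending: 18, 18, 17, 15, 13, 11, 11, 9, 8, 7, 7, 6, 5, 3, 3, 3, 3, 2.
Put 18U in rack 1; 2U remain.
Put 18U in rack 2; 2U remain.
Put 17U in rack 3; 3U remain.
Put 15U in rack 4; 5U remain.
Put 13U in rack 5; 7U remain.
Put 11U in rack 6; 9U remain.
Put 11U in rack 7; 9U remain.
Put 9U in rack 6; 0U remain.
Put 8U in rack 7; 1U remain.
Put 7U in rack 5; 0U remain.
Put 7U in rack 8; 13U remain.
Put 6U in rack 8; 7U remain.
Put 5U in rack 4; 0U remain.
Put 3U in rack 3; 0U remain.
Put 3U in rack 8; 4U remain.
Put 3U in rack 8; 1U remain.
Put 3U in rack 9; 17U remain.
Put 2U in rack 1; 0U remain.
9 racks × 20U = 180U; used 159U; unused 21U.

21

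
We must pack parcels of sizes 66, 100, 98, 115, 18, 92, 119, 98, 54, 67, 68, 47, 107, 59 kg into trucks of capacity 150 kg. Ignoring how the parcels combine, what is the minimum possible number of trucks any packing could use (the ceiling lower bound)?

8 trucks

Total size = 66 + 100 + 98 + 115 + 18 + 92 + 119 + 98 + 54 + 67 + 68 + 47 + 107 + 59 = 1108 kg.
⌈1108 / 150⌉ = 8.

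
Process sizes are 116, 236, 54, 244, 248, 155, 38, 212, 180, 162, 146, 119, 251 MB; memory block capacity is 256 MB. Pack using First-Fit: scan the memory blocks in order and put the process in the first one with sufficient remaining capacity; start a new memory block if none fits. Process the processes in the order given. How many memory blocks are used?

Put 116 MB in memory block 1; 140 MB remain.
Put 236 MB in memory block 2; 20 MB remain.
Put 54 MB in memory block 1; 86 MB remain.
Put 244 MB in memory block 3; 12 MB remain.
Put 248 MB in memory block 4; 8 MB remain.
Put 155 MB in memory block 5; 101 MB remain.
Put 38 MB in memory block 1; 48 MB remain.
Put 212 MB in memory block 6; 44 MB remain.
Put 180 MB in memory block 7; 76 MB remain.
Put 162 MB in memory block 8; 94 MB remain.
Put 146 MB in memory block 9; 110 MB remain.
Put 119 MB in memory block 10; 137 MB remain.
Put 251 MB in memory block 11; 5 MB remain.
Final memory blocks: [116,54,38] [236] [244] [248] [155] [212] [180] [162] [146] [119] [251].

11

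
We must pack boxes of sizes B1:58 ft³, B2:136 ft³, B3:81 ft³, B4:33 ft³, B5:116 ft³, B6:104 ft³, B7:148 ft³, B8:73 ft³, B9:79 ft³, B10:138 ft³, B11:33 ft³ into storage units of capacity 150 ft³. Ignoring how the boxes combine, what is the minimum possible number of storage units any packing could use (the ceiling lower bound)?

Total size = 58 + 136 + 81 + 33 + 116 + 104 + 148 + 73 + 79 + 138 + 33 = 999 ft³.
⌈999 / 150⌉ = 7.

7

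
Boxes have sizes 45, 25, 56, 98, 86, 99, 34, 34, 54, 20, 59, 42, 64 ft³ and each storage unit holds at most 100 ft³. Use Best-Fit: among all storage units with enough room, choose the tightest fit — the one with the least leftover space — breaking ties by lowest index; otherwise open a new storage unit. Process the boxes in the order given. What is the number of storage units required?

Put 45 ft³ in storage unit 1; 55 ft³ remain.
Put 25 ft³ in storage unit 1; 30 ft³ remain.
Put 56 ft³ in storage unit 2; 44 ft³ remain.
Put 98 ft³ in storage unit 3; 2 ft³ remain.
Put 86 ft³ in storage unit 4; 14 ft³ remain.
Put 99 ft³ in storage unit 5; 1 ft³ remain.
Put 34 ft³ in storage unit 2; 10 ft³ remain.
Put 34 ft³ in storage unit 6; 66 ft³ remain.
Put 54 ft³ in storage unit 6; 12 ft³ remain.
Put 20 ft³ in storage unit 1; 10 ft³ remain.
Put 59 ft³ in storage unit 7; 41 ft³ remain.
Put 42 ft³ in storage unit 8; 58 ft³ remain.
Put 64 ft³ in storage unit 9; 36 ft³ remain.

9 storage units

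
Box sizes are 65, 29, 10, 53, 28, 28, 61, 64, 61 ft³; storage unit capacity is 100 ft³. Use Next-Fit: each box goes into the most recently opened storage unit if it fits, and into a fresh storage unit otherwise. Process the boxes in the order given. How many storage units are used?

5 storage units

65 ft³ → storage unit 1 (remaining 35 ft³)
29 ft³ → storage unit 1 (remaining 6 ft³)
10 ft³ → storage unit 2 (remaining 90 ft³)
53 ft³ → storage unit 2 (remaining 37 ft³)
28 ft³ → storage unit 2 (remaining 9 ft³)
28 ft³ → storage unit 3 (remaining 72 ft³)
61 ft³ → storage unit 3 (remaining 11 ft³)
64 ft³ → storage unit 4 (remaining 36 ft³)
61 ft³ → storage unit 5 (remaining 39 ft³)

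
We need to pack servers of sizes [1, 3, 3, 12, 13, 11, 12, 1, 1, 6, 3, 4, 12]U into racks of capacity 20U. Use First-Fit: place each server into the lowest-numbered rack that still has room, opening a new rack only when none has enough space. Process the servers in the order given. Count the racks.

rack 1: place 1U, 19U left
rack 1: place 3U, 16U left
rack 1: place 3U, 13U left
rack 1: place 12U, 1U left
rack 2: place 13U, 7U left
rack 3: place 11U, 9U left
rack 4: place 12U, 8U left
rack 1: place 1U, 0U left
rack 2: place 1U, 6U left
rack 2: place 6U, 0U left
rack 3: place 3U, 6U left
rack 3: place 4U, 2U left
rack 5: place 12U, 8U left

5 racks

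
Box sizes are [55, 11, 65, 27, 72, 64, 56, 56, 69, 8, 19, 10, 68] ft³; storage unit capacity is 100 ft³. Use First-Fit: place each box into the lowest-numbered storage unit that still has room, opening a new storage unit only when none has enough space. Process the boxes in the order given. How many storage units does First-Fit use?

55 ft³ → storage unit 1 (remaining 45 ft³)
11 ft³ → storage unit 1 (remaining 34 ft³)
65 ft³ → storage unit 2 (remaining 35 ft³)
27 ft³ → storage unit 1 (remaining 7 ft³)
72 ft³ → storage unit 3 (remaining 28 ft³)
64 ft³ → storage unit 4 (remaining 36 ft³)
56 ft³ → storage unit 5 (remaining 44 ft³)
56 ft³ → storage unit 6 (remaining 44 ft³)
69 ft³ → storage unit 7 (remaining 31 ft³)
8 ft³ → storage unit 2 (remaining 27 ft³)
19 ft³ → storage unit 2 (remaining 8 ft³)
10 ft³ → storage unit 3 (remaining 18 ft³)
68 ft³ → storage unit 8 (remaining 32 ft³)
Final storage units: [55,11,27] [65,8,19] [72,10] [64] [56] [56] [69] [68].

8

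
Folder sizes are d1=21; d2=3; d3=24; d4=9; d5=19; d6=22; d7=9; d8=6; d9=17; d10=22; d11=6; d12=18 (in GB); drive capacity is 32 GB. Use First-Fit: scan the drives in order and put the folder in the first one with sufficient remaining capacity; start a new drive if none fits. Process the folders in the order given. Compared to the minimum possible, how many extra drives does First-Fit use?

0

First-Fit: [21,3,6] [24,6] [9,19] [22,9] [17] [22] [18] → 7 drives.
7 folders exceed 16 GB (half the capacity), and no two of those can share a drive, so at least 7 drives are needed.
So 7 is already optimal.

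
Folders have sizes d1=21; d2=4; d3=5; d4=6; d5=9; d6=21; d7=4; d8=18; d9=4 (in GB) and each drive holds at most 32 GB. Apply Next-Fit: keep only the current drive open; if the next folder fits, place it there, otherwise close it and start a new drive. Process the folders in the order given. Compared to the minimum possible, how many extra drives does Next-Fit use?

Next-Fit: [21,4,5] [6,9] [21,4] [18,4] → 4 drives.
Total size 92 GB; any packing needs at least ⌈92/32⌉ = 3 drives.
An optimal packing achieves that bound: [21,9] [21,6,5] [18,4,4,4] → 3 drives.
Excess: 4 − 3 = 1.

1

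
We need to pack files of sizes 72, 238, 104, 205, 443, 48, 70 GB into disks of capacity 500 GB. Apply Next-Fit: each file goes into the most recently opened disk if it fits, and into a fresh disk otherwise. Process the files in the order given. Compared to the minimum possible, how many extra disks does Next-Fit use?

Next-Fit: [72,238,104] [205] [443,48] [70] → 4 disks.
Total size 1180 GB; any packing needs at least ⌈1180/500⌉ = 3 disks.
An optimal packing achieves that bound: [443,48] [238,205] [104,72,70] → 3 disks.
Excess: 4 − 3 = 1.

1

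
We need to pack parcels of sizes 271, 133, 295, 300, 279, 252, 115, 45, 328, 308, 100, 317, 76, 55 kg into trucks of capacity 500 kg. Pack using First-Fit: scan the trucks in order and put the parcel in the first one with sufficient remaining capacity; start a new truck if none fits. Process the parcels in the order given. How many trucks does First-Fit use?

Put 271 kg in truck 1; 229 kg remain.
Put 133 kg in truck 1; 96 kg remain.
Put 295 kg in truck 2; 205 kg remain.
Put 300 kg in truck 3; 200 kg remain.
Put 279 kg in truck 4; 221 kg remain.
Put 252 kg in truck 5; 248 kg remain.
Put 115 kg in truck 2; 90 kg remain.
Put 45 kg in truck 1; 51 kg remain.
Put 328 kg in truck 6; 172 kg remain.
Put 308 kg in truck 7; 192 kg remain.
Put 100 kg in truck 3; 100 kg remain.
Put 317 kg in truck 8; 183 kg remain.
Put 76 kg in truck 2; 14 kg remain.
Put 55 kg in truck 3; 45 kg remain.
Final trucks: [271,133,45] [295,115,76] [300,100,55] [279] [252] [328] [308] [317].

8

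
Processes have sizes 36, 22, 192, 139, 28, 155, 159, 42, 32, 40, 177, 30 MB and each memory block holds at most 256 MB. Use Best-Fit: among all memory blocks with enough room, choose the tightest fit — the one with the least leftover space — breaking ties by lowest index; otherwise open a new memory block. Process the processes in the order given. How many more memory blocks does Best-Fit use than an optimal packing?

0

Best-Fit: [36,22,192] [139,28,42,32] [155] [159,40,30] [177] → 5 memory blocks.
Total size 1052 MB; any packing needs at least ⌈1052/256⌉ = 5 memory blocks.
So 5 is already optimal.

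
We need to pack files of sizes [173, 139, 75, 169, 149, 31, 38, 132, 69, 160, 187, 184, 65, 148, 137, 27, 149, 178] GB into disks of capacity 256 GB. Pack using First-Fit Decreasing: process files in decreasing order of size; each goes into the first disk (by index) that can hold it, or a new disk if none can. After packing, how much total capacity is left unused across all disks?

Sorted descending: 187, 184, 178, 173, 169, 160, 149, 149, 148, 139, 137, 132, 75, 69, 65, 38, 31, 27.
187 GB → disk 1 (remaining 69 GB)
184 GB → disk 2 (remaining 72 GB)
178 GB → disk 3 (remaining 78 GB)
173 GB → disk 4 (remaining 83 GB)
169 GB → disk 5 (remaining 87 GB)
160 GB → disk 6 (remaining 96 GB)
149 GB → disk 7 (remaining 107 GB)
149 GB → disk 8 (remaining 107 GB)
148 GB → disk 9 (remaining 108 GB)
139 GB → disk 10 (remaining 117 GB)
137 GB → disk 11 (remaining 119 GB)
132 GB → disk 12 (remaining 124 GB)
75 GB → disk 3 (remaining 3 GB)
69 GB → disk 1 (remaining 0 GB)
65 GB → disk 2 (remaining 7 GB)
38 GB → disk 4 (remaining 45 GB)
31 GB → disk 4 (remaining 14 GB)
27 GB → disk 5 (remaining 60 GB)
12 disks × 256 GB = 3072 GB; used 2210 GB; unused 862 GB.

862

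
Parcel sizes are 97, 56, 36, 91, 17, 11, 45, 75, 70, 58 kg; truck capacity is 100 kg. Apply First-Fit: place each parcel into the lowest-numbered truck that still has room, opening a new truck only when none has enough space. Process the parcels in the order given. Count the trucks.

7

Put 97 kg in truck 1; 3 kg remain.
Put 56 kg in truck 2; 44 kg remain.
Put 36 kg in truck 2; 8 kg remain.
Put 91 kg in truck 3; 9 kg remain.
Put 17 kg in truck 4; 83 kg remain.
Put 11 kg in truck 4; 72 kg remain.
Put 45 kg in truck 4; 27 kg remain.
Put 75 kg in truck 5; 25 kg remain.
Put 70 kg in truck 6; 30 kg remain.
Put 58 kg in truck 7; 42 kg remain.
Final trucks: [97] [56,36] [91] [17,11,45] [75] [70] [58].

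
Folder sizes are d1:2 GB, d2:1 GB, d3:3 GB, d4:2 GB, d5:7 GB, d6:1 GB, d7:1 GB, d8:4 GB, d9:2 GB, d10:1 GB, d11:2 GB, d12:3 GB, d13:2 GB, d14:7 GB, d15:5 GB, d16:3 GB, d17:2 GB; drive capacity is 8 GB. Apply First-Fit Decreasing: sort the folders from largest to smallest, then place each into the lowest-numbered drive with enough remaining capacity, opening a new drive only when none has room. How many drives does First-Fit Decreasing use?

Sorted descending: 7, 7, 5, 4, 3, 3, 3, 2, 2, 2, 2, 2, 2, 1, 1, 1, 1.
7 GB → drive 1 (remaining 1 GB)
7 GB → drive 2 (remaining 1 GB)
5 GB → drive 3 (remaining 3 GB)
4 GB → drive 4 (remaining 4 GB)
3 GB → drive 3 (remaining 0 GB)
3 GB → drive 4 (remaining 1 GB)
3 GB → drive 5 (remaining 5 GB)
2 GB → drive 5 (remaining 3 GB)
2 GB → drive 5 (remaining 1 GB)
2 GB → drive 6 (remaining 6 GB)
2 GB → drive 6 (remaining 4 GB)
2 GB → drive 6 (remaining 2 GB)
2 GB → drive 6 (remaining 0 GB)
1 GB → drive 1 (remaining 0 GB)
1 GB → drive 2 (remaining 0 GB)
1 GB → drive 4 (remaining 0 GB)
1 GB → drive 5 (remaining 0 GB)

6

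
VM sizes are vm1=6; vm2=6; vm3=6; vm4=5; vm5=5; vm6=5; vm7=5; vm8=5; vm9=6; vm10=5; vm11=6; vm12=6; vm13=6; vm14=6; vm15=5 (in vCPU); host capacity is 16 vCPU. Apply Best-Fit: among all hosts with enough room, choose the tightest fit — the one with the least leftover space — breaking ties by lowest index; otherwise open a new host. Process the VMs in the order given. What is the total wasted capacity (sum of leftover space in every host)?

host 1: place vm1 (6 vCPU), 10 vCPU left
host 1: place vm2 (6 vCPU), 4 vCPU left
host 2: place vm3 (6 vCPU), 10 vCPU left
host 2: place vm4 (5 vCPU), 5 vCPU left
host 2: place vm5 (5 vCPU), 0 vCPU left
host 3: place vm6 (5 vCPU), 11 vCPU left
host 3: place vm7 (5 vCPU), 6 vCPU left
host 3: place vm8 (5 vCPU), 1 vCPU left
host 4: place vm9 (6 vCPU), 10 vCPU left
host 4: place vm10 (5 vCPU), 5 vCPU left
host 5: place vm11 (6 vCPU), 10 vCPU left
host 5: place vm12 (6 vCPU), 4 vCPU left
host 6: place vm13 (6 vCPU), 10 vCPU left
host 6: place vm14 (6 vCPU), 4 vCPU left
host 4: place vm15 (5 vCPU), 0 vCPU left
6 hosts × 16 vCPU = 96 vCPU; used 83 vCPU; unused 13 vCPU.

13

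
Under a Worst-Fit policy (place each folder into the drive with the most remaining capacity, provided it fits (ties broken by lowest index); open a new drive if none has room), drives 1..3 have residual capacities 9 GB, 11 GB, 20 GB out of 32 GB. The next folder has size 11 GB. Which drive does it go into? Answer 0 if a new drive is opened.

Drives with room: drive 2 (11 GB), drive 3 (20 GB).
Most room is drive 3 with 20 GB free.

3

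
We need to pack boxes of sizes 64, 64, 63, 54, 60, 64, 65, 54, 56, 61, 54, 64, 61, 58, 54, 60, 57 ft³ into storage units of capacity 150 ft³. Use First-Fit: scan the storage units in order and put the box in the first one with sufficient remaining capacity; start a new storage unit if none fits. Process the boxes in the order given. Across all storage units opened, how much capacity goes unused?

337

storage unit 1: place 64 ft³, 86 ft³ left
storage unit 1: place 64 ft³, 22 ft³ left
storage unit 2: place 63 ft³, 87 ft³ left
storage unit 2: place 54 ft³, 33 ft³ left
storage unit 3: place 60 ft³, 90 ft³ left
storage unit 3: place 64 ft³, 26 ft³ left
storage unit 4: place 65 ft³, 85 ft³ left
storage unit 4: place 54 ft³, 31 ft³ left
storage unit 5: place 56 ft³, 94 ft³ left
storage unit 5: place 61 ft³, 33 ft³ left
storage unit 6: place 54 ft³, 96 ft³ left
storage unit 6: place 64 ft³, 32 ft³ left
storage unit 7: place 61 ft³, 89 ft³ left
storage unit 7: place 58 ft³, 31 ft³ left
storage unit 8: place 54 ft³, 96 ft³ left
storage unit 8: place 60 ft³, 36 ft³ left
storage unit 9: place 57 ft³, 93 ft³ left
9 storage units × 150 ft³ = 1350 ft³; used 1013 ft³; unused 337 ft³.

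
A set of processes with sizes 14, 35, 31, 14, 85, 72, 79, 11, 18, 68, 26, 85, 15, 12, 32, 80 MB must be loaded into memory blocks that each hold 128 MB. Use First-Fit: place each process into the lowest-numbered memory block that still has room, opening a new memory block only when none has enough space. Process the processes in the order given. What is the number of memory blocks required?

14 MB → memory block 1 (remaining 114 MB)
35 MB → memory block 1 (remaining 79 MB)
31 MB → memory block 1 (remaining 48 MB)
14 MB → memory block 1 (remaining 34 MB)
85 MB → memory block 2 (remaining 43 MB)
72 MB → memory block 3 (remaining 56 MB)
79 MB → memory block 4 (remaining 49 MB)
11 MB → memory block 1 (remaining 23 MB)
18 MB → memory block 1 (remaining 5 MB)
68 MB → memory block 5 (remaining 60 MB)
26 MB → memory block 2 (remaining 17 MB)
85 MB → memory block 6 (remaining 43 MB)
15 MB → memory block 2 (remaining 2 MB)
12 MB → memory block 3 (remaining 44 MB)
32 MB → memory block 3 (remaining 12 MB)
80 MB → memory block 7 (remaining 48 MB)

7 memory blocks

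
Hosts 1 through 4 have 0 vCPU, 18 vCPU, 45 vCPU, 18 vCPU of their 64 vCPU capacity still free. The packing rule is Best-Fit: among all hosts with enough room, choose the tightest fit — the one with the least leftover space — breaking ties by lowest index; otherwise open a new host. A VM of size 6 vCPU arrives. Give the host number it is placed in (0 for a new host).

Hosts with room: host 2 (18 vCPU), host 3 (45 vCPU), host 4 (18 vCPU).
Tightest fit is host 2 with 18 vCPU free.

2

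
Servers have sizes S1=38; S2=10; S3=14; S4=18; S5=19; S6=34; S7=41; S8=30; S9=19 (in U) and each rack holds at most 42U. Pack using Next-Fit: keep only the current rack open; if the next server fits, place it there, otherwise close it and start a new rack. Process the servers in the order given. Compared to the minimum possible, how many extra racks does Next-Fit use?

Next-Fit: [38] [10,14,18] [19] [34] [41] [30] [19] → 7 racks.
Total size 223U; any packing needs at least ⌈223/42⌉ = 6 racks.
An optimal packing achieves that bound: [41] [38] [34] [30,10] [19,19] [18,14] → 6 racks.
Excess: 7 − 6 = 1.

1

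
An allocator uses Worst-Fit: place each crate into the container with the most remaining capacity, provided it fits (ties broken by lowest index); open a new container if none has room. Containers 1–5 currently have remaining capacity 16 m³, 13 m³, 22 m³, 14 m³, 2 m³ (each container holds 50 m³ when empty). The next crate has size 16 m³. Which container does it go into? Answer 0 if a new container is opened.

3

Containers with room: container 1 (16 m³), container 3 (22 m³).
Most room is container 3 with 22 m³ free.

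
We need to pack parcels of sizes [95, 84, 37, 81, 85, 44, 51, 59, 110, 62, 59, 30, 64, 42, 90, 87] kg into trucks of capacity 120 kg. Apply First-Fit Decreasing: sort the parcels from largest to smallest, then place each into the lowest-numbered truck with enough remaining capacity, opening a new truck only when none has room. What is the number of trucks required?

11 trucks

Sorted descending: 110, 95, 90, 87, 85, 84, 81, 64, 62, 59, 59, 51, 44, 42, 37, 30.
110 kg → truck 1 (remaining 10 kg)
95 kg → truck 2 (remaining 25 kg)
90 kg → truck 3 (remaining 30 kg)
87 kg → truck 4 (remaining 33 kg)
85 kg → truck 5 (remaining 35 kg)
84 kg → truck 6 (remaining 36 kg)
81 kg → truck 7 (remaining 39 kg)
64 kg → truck 8 (remaining 56 kg)
62 kg → truck 9 (remaining 58 kg)
59 kg → truck 10 (remaining 61 kg)
59 kg → truck 10 (remaining 2 kg)
51 kg → truck 8 (remaining 5 kg)
44 kg → truck 9 (remaining 14 kg)
42 kg → truck 11 (remaining 78 kg)
37 kg → truck 7 (remaining 2 kg)
30 kg → truck 3 (remaining 0 kg)
Final trucks: [110] [95] [90,30] [87] [85] [84] [81,37] [64,51] [62,44] [59,59] [42].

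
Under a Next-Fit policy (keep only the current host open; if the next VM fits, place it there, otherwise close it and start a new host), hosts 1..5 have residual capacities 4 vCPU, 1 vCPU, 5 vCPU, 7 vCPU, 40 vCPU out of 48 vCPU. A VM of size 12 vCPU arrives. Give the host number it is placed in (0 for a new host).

Next-Fit only looks at host 5, which has 40 vCPU free.
12 vCPU fits there.

5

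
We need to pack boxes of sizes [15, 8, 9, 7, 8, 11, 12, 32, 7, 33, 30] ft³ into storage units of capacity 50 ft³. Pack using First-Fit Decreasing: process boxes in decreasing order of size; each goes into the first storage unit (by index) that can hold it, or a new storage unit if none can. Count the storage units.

Sorted descending: 33, 32, 30, 15, 12, 11, 9, 8, 8, 7, 7.
storage unit 1: place 33 ft³, 17 ft³ left
storage unit 2: place 32 ft³, 18 ft³ left
storage unit 3: place 30 ft³, 20 ft³ left
storage unit 1: place 15 ft³, 2 ft³ left
storage unit 2: place 12 ft³, 6 ft³ left
storage unit 3: place 11 ft³, 9 ft³ left
storage unit 3: place 9 ft³, 0 ft³ left
storage unit 4: place 8 ft³, 42 ft³ left
storage unit 4: place 8 ft³, 34 ft³ left
storage unit 4: place 7 ft³, 27 ft³ left
storage unit 4: place 7 ft³, 20 ft³ left

4 storage units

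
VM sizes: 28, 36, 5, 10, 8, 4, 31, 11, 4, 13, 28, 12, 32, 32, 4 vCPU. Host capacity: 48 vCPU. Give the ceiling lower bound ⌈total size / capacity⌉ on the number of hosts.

6

Total size = 28 + 36 + 5 + 10 + 8 + 4 + 31 + 11 + 4 + 13 + 28 + 12 + 32 + 32 + 4 = 258 vCPU.
⌈258 / 48⌉ = 6.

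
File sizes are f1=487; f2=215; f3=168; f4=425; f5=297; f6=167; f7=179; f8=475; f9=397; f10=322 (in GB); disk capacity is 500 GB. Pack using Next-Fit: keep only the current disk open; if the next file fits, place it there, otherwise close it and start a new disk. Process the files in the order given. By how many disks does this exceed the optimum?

1

Next-Fit: [487] [215,168] [425] [297,167] [179] [475] [397] [322] → 8 disks.
Total size 3132 GB; any packing needs at least ⌈3132/500⌉ = 7 disks.
An optimal packing achieves that bound: [487] [475] [425] [397] [322,168] [297,179] [215,167] → 7 disks.
Excess: 8 − 7 = 1.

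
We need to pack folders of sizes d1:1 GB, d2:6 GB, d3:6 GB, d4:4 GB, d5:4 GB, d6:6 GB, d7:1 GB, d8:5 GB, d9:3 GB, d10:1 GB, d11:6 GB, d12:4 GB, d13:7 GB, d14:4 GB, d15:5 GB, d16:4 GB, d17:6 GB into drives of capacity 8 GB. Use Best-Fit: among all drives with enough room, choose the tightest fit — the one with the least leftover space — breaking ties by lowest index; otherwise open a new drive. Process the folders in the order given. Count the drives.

11 drives

drive 1: place d1 (1 GB), 7 GB left
drive 1: place d2 (6 GB), 1 GB left
drive 2: place d3 (6 GB), 2 GB left
drive 3: place d4 (4 GB), 4 GB left
drive 3: place d5 (4 GB), 0 GB left
drive 4: place d6 (6 GB), 2 GB left
drive 1: place d7 (1 GB), 0 GB left
drive 5: place d8 (5 GB), 3 GB left
drive 5: place d9 (3 GB), 0 GB left
drive 2: place d10 (1 GB), 1 GB left
drive 6: place d11 (6 GB), 2 GB left
drive 7: place d12 (4 GB), 4 GB left
drive 8: place d13 (7 GB), 1 GB left
drive 7: place d14 (4 GB), 0 GB left
drive 9: place d15 (5 GB), 3 GB left
drive 10: place d16 (4 GB), 4 GB left
drive 11: place d17 (6 GB), 2 GB left
Final drives: [1,6,1] [6,1] [4,4] [6] [5,3] [6] [4,4] [7] [5] [4] [6].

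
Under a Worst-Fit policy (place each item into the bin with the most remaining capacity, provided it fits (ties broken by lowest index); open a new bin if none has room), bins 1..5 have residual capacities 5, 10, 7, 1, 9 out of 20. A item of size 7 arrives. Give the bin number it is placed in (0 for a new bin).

Bins with room: bin 2 (10), bin 3 (7), bin 5 (9).
Most room is bin 2 with 10 free.

2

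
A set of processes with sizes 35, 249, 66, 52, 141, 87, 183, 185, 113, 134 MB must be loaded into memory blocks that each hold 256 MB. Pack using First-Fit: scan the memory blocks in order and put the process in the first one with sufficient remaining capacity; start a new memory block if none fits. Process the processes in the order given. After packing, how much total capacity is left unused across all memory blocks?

291

memory block 1: place 35 MB, 221 MB left
memory block 2: place 249 MB, 7 MB left
memory block 1: place 66 MB, 155 MB left
memory block 1: place 52 MB, 103 MB left
memory block 3: place 141 MB, 115 MB left
memory block 1: place 87 MB, 16 MB left
memory block 4: place 183 MB, 73 MB left
memory block 5: place 185 MB, 71 MB left
memory block 3: place 113 MB, 2 MB left
memory block 6: place 134 MB, 122 MB left
6 memory blocks × 256 MB = 1536 MB; used 1245 MB; unused 291 MB.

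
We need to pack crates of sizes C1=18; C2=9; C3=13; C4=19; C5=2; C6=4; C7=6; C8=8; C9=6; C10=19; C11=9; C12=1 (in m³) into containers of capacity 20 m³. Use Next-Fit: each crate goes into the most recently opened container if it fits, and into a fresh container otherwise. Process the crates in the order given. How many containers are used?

8 containers

container 1: place C1 (18 m³), 2 m³ left
container 2: place C2 (9 m³), 11 m³ left
container 3: place C3 (13 m³), 7 m³ left
container 4: place C4 (19 m³), 1 m³ left
container 5: place C5 (2 m³), 18 m³ left
container 5: place C6 (4 m³), 14 m³ left
container 5: place C7 (6 m³), 8 m³ left
container 5: place C8 (8 m³), 0 m³ left
container 6: place C9 (6 m³), 14 m³ left
container 7: place C10 (19 m³), 1 m³ left
container 8: place C11 (9 m³), 11 m³ left
container 8: place C12 (1 m³), 10 m³ left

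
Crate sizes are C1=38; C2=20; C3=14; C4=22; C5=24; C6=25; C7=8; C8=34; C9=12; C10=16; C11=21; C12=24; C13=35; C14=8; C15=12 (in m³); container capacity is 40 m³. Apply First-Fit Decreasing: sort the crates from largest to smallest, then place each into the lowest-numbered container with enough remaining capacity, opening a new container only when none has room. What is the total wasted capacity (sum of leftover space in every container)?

47

Sorted descending: 38, 35, 34, 25, 24, 24, 22, 21, 20, 16, 14, 12, 12, 8, 8.
container 1: place 38 m³, 2 m³ left
container 2: place 35 m³, 5 m³ left
container 3: place 34 m³, 6 m³ left
container 4: place 25 m³, 15 m³ left
container 5: place 24 m³, 16 m³ left
container 6: place 24 m³, 16 m³ left
container 7: place 22 m³, 18 m³ left
container 8: place 21 m³, 19 m³ left
container 9: place 20 m³, 20 m³ left
container 5: place 16 m³, 0 m³ left
container 4: place 14 m³, 1 m³ left
container 6: place 12 m³, 4 m³ left
container 7: place 12 m³, 6 m³ left
container 8: place 8 m³, 11 m³ left
container 8: place 8 m³, 3 m³ left
9 containers × 40 m³ = 360 m³; used 313 m³; unused 47 m³.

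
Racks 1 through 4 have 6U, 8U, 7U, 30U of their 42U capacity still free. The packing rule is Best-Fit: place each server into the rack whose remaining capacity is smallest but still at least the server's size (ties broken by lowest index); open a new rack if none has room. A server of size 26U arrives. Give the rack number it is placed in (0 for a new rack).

Racks with room: rack 4 (30U).
Tightest fit is rack 4 with 30U free.

4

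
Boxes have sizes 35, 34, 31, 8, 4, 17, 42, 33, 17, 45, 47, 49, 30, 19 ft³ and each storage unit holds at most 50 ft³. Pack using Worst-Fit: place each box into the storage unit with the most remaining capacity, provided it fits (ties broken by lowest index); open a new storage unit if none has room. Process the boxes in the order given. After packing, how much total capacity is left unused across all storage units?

Put 35 ft³ in storage unit 1; 15 ft³ remain.
Put 34 ft³ in storage unit 2; 16 ft³ remain.
Put 31 ft³ in storage unit 3; 19 ft³ remain.
Put 8 ft³ in storage unit 3; 11 ft³ remain.
Put 4 ft³ in storage unit 2; 12 ft³ remain.
Put 17 ft³ in storage unit 4; 33 ft³ remain.
Put 42 ft³ in storage unit 5; 8 ft³ remain.
Put 33 ft³ in storage unit 4; 0 ft³ remain.
Put 17 ft³ in storage unit 6; 33 ft³ remain.
Put 45 ft³ in storage unit 7; 5 ft³ remain.
Put 47 ft³ in storage unit 8; 3 ft³ remain.
Put 49 ft³ in storage unit 9; 1 ft³ remain.
Put 30 ft³ in storage unit 6; 3 ft³ remain.
Put 19 ft³ in storage unit 10; 31 ft³ remain.
10 storage units × 50 ft³ = 500 ft³; used 411 ft³; unused 89 ft³.

89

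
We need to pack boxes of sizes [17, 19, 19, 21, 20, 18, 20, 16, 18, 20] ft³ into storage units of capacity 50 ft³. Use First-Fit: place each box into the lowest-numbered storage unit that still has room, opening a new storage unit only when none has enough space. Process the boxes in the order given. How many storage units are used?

Put 17 ft³ in storage unit 1; 33 ft³ remain.
Put 19 ft³ in storage unit 1; 14 ft³ remain.
Put 19 ft³ in storage unit 2; 31 ft³ remain.
Put 21 ft³ in storage unit 2; 10 ft³ remain.
Put 20 ft³ in storage unit 3; 30 ft³ remain.
Put 18 ft³ in storage unit 3; 12 ft³ remain.
Put 20 ft³ in storage unit 4; 30 ft³ remain.
Put 16 ft³ in storage unit 4; 14 ft³ remain.
Put 18 ft³ in storage unit 5; 32 ft³ remain.
Put 20 ft³ in storage unit 5; 12 ft³ remain.
Final storage units: [17,19] [19,21] [20,18] [20,16] [18,20].

5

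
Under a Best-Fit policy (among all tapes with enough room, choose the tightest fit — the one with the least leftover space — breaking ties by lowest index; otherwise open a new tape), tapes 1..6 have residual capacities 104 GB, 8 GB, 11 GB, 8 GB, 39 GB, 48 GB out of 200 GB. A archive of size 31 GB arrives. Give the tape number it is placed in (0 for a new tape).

Tapes with room: tape 1 (104 GB), tape 5 (39 GB), tape 6 (48 GB).
Tightest fit is tape 5 with 39 GB free.

5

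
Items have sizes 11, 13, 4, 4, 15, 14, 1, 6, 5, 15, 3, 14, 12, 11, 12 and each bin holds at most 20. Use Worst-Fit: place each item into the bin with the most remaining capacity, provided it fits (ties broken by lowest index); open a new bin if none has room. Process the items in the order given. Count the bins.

Put 11 in bin 1; 9 remain.
Put 13 in bin 2; 7 remain.
Put 4 in bin 1; 5 remain.
Put 4 in bin 2; 3 remain.
Put 15 in bin 3; 5 remain.
Put 14 in bin 4; 6 remain.
Put 1 in bin 4; 5 remain.
Put 6 in bin 5; 14 remain.
Put 5 in bin 5; 9 remain.
Put 15 in bin 6; 5 remain.
Put 3 in bin 5; 6 remain.
Put 14 in bin 7; 6 remain.
Put 12 in bin 8; 8 remain.
Put 11 in bin 9; 9 remain.
Put 12 in bin 10; 8 remain.

10 bins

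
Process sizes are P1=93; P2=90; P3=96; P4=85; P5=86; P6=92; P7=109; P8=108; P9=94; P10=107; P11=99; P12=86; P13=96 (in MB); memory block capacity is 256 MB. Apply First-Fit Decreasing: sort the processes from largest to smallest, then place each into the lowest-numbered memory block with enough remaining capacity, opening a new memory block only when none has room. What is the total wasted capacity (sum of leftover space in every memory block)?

Sorted descending: 109, 108, 107, 99, 96, 96, 94, 93, 92, 90, 86, 86, 85.
memory block 1: place 109 MB, 147 MB left
memory block 1: place 108 MB, 39 MB left
memory block 2: place 107 MB, 149 MB left
memory block 2: place 99 MB, 50 MB left
memory block 3: place 96 MB, 160 MB left
memory block 3: place 96 MB, 64 MB left
memory block 4: place 94 MB, 162 MB left
memory block 4: place 93 MB, 69 MB left
memory block 5: place 92 MB, 164 MB left
memory block 5: place 90 MB, 74 MB left
memory block 6: place 86 MB, 170 MB left
memory block 6: place 86 MB, 84 MB left
memory block 7: place 85 MB, 171 MB left
7 memory blocks × 256 MB = 1792 MB; used 1241 MB; unused 551 MB.

551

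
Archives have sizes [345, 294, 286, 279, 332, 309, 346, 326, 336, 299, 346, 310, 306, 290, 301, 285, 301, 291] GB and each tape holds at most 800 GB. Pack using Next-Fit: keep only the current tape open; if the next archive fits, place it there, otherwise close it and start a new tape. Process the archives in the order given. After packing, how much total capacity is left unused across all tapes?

Put 345 GB in tape 1; 455 GB remain.
Put 294 GB in tape 1; 161 GB remain.
Put 286 GB in tape 2; 514 GB remain.
Put 279 GB in tape 2; 235 GB remain.
Put 332 GB in tape 3; 468 GB remain.
Put 309 GB in tape 3; 159 GB remain.
Put 346 GB in tape 4; 454 GB remain.
Put 326 GB in tape 4; 128 GB remain.
Put 336 GB in tape 5; 464 GB remain.
Put 299 GB in tape 5; 165 GB remain.
Put 346 GB in tape 6; 454 GB remain.
Put 310 GB in tape 6; 144 GB remain.
Put 306 GB in tape 7; 494 GB remain.
Put 290 GB in tape 7; 204 GB remain.
Put 301 GB in tape 8; 499 GB remain.
Put 285 GB in tape 8; 214 GB remain.
Put 301 GB in tape 9; 499 GB remain.
Put 291 GB in tape 9; 208 GB remain.
9 tapes × 800 GB = 7200 GB; used 5582 GB; unused 1618 GB.

1618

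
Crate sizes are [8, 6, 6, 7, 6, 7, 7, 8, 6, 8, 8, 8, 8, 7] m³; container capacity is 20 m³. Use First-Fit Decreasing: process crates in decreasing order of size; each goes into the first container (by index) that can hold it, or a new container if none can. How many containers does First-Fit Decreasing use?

6 containers

Sorted descending: 8, 8, 8, 8, 8, 8, 7, 7, 7, 7, 6, 6, 6, 6.
Put 8 m³ in container 1; 12 m³ remain.
Put 8 m³ in container 1; 4 m³ remain.
Put 8 m³ in container 2; 12 m³ remain.
Put 8 m³ in container 2; 4 m³ remain.
Put 8 m³ in container 3; 12 m³ remain.
Put 8 m³ in container 3; 4 m³ remain.
Put 7 m³ in container 4; 13 m³ remain.
Put 7 m³ in container 4; 6 m³ remain.
Put 7 m³ in container 5; 13 m³ remain.
Put 7 m³ in container 5; 6 m³ remain.
Put 6 m³ in container 4; 0 m³ remain.
Put 6 m³ in container 5; 0 m³ remain.
Put 6 m³ in container 6; 14 m³ remain.
Put 6 m³ in container 6; 8 m³ remain.
Final containers: [8,8] [8,8] [8,8] [7,7,6] [7,7,6] [6,6].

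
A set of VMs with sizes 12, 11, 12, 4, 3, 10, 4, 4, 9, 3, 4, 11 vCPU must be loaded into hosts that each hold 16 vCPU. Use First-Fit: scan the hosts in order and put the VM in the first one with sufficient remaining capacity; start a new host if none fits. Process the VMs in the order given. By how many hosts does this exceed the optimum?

0

First-Fit: [12,4] [11,3] [12,4] [10,4] [9,3,4] [11] → 6 hosts.
Total size 87 vCPU; any packing needs at least ⌈87/16⌉ = 6 hosts.
So 6 is already optimal.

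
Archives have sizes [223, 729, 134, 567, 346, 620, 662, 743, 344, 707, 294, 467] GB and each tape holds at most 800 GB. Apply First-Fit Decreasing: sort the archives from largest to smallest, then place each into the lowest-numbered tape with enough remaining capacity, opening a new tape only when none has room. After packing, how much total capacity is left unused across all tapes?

Sorted descending: 743, 729, 707, 662, 620, 567, 467, 346, 344, 294, 223, 134.
743 GB → tape 1 (remaining 57 GB)
729 GB → tape 2 (remaining 71 GB)
707 GB → tape 3 (remaining 93 GB)
662 GB → tape 4 (remaining 138 GB)
620 GB → tape 5 (remaining 180 GB)
567 GB → tape 6 (remaining 233 GB)
467 GB → tape 7 (remaining 333 GB)
346 GB → tape 8 (remaining 454 GB)
344 GB → tape 8 (remaining 110 GB)
294 GB → tape 7 (remaining 39 GB)
223 GB → tape 6 (remaining 10 GB)
134 GB → tape 4 (remaining 4 GB)
8 tapes × 800 GB = 6400 GB; used 5836 GB; unused 564 GB.

564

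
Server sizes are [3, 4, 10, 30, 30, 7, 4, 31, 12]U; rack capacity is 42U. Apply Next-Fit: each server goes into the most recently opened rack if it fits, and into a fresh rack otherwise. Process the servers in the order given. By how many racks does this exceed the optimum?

Next-Fit: [3,4,10] [30] [30,7,4] [31] [12] → 5 racks.
Total size 131U; any packing needs at least ⌈131/42⌉ = 4 racks.
An optimal packing achieves that bound: [31,10] [30,12] [30,7,4] [4,3] → 4 racks.
Excess: 5 − 4 = 1.

1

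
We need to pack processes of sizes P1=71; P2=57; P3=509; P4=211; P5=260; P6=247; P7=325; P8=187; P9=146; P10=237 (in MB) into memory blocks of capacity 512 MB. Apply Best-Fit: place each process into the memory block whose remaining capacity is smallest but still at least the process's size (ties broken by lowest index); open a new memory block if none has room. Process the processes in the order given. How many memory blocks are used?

5

Put P1 (71 MB) in memory block 1; 441 MB remain.
Put P2 (57 MB) in memory block 1; 384 MB remain.
Put P3 (509 MB) in memory block 2; 3 MB remain.
Put P4 (211 MB) in memory block 1; 173 MB remain.
Put P5 (260 MB) in memory block 3; 252 MB remain.
Put P6 (247 MB) in memory block 3; 5 MB remain.
Put P7 (325 MB) in memory block 4; 187 MB remain.
Put P8 (187 MB) in memory block 4; 0 MB remain.
Put P9 (146 MB) in memory block 1; 27 MB remain.
Put P10 (237 MB) in memory block 5; 275 MB remain.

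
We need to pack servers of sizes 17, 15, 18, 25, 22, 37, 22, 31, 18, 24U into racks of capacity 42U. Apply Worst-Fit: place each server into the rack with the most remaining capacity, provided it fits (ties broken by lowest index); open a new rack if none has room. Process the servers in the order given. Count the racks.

rack 1: place 17U, 25U left
rack 1: place 15U, 10U left
rack 2: place 18U, 24U left
rack 3: place 25U, 17U left
rack 2: place 22U, 2U left
rack 4: place 37U, 5U left
rack 5: place 22U, 20U left
rack 6: place 31U, 11U left
rack 5: place 18U, 2U left
rack 7: place 24U, 18U left
Final racks: [17,15] [18,22] [25] [37] [22,18] [31] [24].

7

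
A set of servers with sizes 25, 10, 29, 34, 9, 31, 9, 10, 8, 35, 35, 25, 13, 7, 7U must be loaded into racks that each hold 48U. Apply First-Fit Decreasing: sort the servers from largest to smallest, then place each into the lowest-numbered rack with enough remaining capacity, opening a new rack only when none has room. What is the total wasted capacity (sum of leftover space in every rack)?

Sorted descending: 35, 35, 34, 31, 29, 25, 25, 13, 10, 10, 9, 9, 8, 7, 7.
Put 35U in rack 1; 13U remain.
Put 35U in rack 2; 13U remain.
Put 34U in rack 3; 14U remain.
Put 31U in rack 4; 17U remain.
Put 29U in rack 5; 19U remain.
Put 25U in rack 6; 23U remain.
Put 25U in rack 7; 23U remain.
Put 13U in rack 1; 0U remain.
Put 10U in rack 2; 3U remain.
Put 10U in rack 3; 4U remain.
Put 9U in rack 4; 8U remain.
Put 9U in rack 5; 10U remain.
Put 8U in rack 4; 0U remain.
Put 7U in rack 5; 3U remain.
Put 7U in rack 6; 16U remain.
7 racks × 48U = 336U; used 287U; unused 49U.

49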